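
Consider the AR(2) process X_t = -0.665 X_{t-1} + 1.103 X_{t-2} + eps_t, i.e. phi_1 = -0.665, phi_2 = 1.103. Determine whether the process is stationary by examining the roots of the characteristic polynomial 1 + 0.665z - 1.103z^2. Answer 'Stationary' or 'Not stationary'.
\text{Not stationary}

The AR(p) characteristic polynomial is P(z) = 1 + 0.665z - 1.103z^2.
Stationarity requires all roots to lie outside the unit circle, i.e. |z| > 1 for every root.
Set 1 + (0.665) z + (-1.103) z^2 = 0, i.e. a z^2 + b z + c = 0 with a = -1.103, b = 0.665, c = 1.
Discriminant D = b^2 - 4ac = (0.665)^2 - 4*(-1.103)*1 = 0.442225 - (-4.412) = 4.854225.
D >= 0, so the roots are real: z = (-b +/- sqrt(D)) / (2a) = (-0.665 +/- 2.203231) / (-2.206).
  z_1 = (-0.665 + 2.203231) / (-2.206) = -0.6973,   |z_1| = 0.6973.
  z_2 = (-0.665 - 2.203231) / (-2.206) = 1.3002,   |z_2| = 1.3002.
Moduli of all roots: 0.6973, 1.3002.
All moduli strictly greater than 1? No.
Verdict: Not stationary.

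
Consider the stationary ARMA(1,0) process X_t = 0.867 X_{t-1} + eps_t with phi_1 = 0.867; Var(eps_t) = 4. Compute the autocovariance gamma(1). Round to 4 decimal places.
\gamma(1) = 13.9664

Multiply the model equation by X_{t-k} and take expectations. With theta_0 = psi_0 = 1 and psi_j the MA(infinity) weights, this gives
  gamma(k) - sum_i phi_i gamma(k-i) = c_k,
  c_k = sigma^2 * sum_{j=k..q} theta_j psi_{j-k}   (c_k = 0 for k > q),
using gamma(-m) = gamma(m).
Pure AR (q = 0): c_0 = sigma^2 = 4, c_k = 0 for k >= 1.
Equations for k = 0 and k = 1 (AR order 1):
  gamma(0) = phi_1 gamma(1) + c_0
  gamma(1) = phi_1 gamma(0) + c_1
Substituting the second into the first: gamma(0) (1 - phi_1^2) = c_0 + phi_1 c_1, so
  gamma(0) = c_0 / (1 - phi_1^2) = 4 / (1 - (0.867)^2) = 4 / 0.248311 = 16.108831.
  gamma(1) = phi_1 gamma(0) = (0.867)(16.108831) = 13.966357.
Therefore gamma(1) = 13.9664 (to 4 decimal places).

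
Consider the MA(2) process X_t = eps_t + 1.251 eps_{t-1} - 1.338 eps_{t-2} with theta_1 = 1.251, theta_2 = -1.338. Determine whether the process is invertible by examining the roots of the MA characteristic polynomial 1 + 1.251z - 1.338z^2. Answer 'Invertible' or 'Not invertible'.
\text{Not invertible}

The MA(q) characteristic polynomial is P(z) = 1 + 1.251z - 1.338z^2.
Invertibility requires all roots to lie outside the unit circle, i.e. |z| > 1 for every root.
Set 1 + (1.251) z + (-1.338) z^2 = 0, i.e. a z^2 + b z + c = 0 with a = -1.338, b = 1.251, c = 1.
Discriminant D = b^2 - 4ac = (1.251)^2 - 4*(-1.338)*1 = 1.565001 - (-5.352) = 6.917001.
D >= 0, so the roots are real: z = (-b +/- sqrt(D)) / (2a) = (-1.251 +/- 2.630019) / (-2.676).
  z_1 = (-1.251 + 2.630019) / (-2.676) = -0.5153,   |z_1| = 0.5153.
  z_2 = (-1.251 - 2.630019) / (-2.676) = 1.4503,   |z_2| = 1.4503.
Moduli of all roots: 0.5153, 1.4503.
All moduli strictly greater than 1? No.
Verdict: Not invertible.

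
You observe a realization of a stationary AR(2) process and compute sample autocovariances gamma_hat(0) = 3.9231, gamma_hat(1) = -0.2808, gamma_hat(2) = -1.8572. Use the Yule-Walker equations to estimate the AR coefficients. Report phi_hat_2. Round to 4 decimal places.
\hat\phi_{2} = -0.4810

The Yule-Walker equations for an AR(p) process read, in matrix form,
  Gamma_p phi = r_p,   with   (Gamma_p)_{ij} = gamma(|i - j|),
                       (r_p)_i = gamma(i),   i,j = 1..p.
Substitute the sample gammas (Toeplitz matrix and right-hand side of size 2):
  Gamma_p = [[3.9231, -0.2808], [-0.2808, 3.9231]]
  r_p     = [-0.2808, -1.8572]
Written out:
  3.9231 phi_1 - 0.2808 phi_2 = -0.2808
  -0.2808 phi_1 + 3.9231 phi_2 = -1.8572
Solve by Cramer's rule:
  det = gamma(0)^2 - gamma(1)^2 = (3.9231)^2 - (-0.2808)^2 = 15.39071361 - 0.07884864 = 15.31186497
  phi_hat_1 = [gamma(1) gamma(0) - gamma(1) gamma(2)] / det = [(-0.2808)(3.9231) - (-0.2808)(-1.8572)] / 15.31186497 = -1.62310824 / 15.31186497 = -0.106
  phi_hat_2 = [gamma(0) gamma(2) - gamma(1)^2] / det = [(3.9231)(-1.8572) - (-0.2808)^2] / 15.31186497 = -7.36482996 / 15.31186497 = -0.481
So phi_hat = [-0.1060, -0.4810].
Therefore phi_hat_2 = -0.4810.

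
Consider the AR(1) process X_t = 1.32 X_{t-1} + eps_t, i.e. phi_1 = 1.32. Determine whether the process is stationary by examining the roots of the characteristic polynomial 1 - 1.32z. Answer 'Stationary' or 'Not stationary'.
\text{Not stationary}

The AR(p) characteristic polynomial is P(z) = 1 - 1.32z.
Stationarity requires all roots to lie outside the unit circle, i.e. |z| > 1 for every root.
This is linear in z: 1 + (-1.32) z = 0  =>  z = -1/(-1.32) = 0.757576,  |z| = 0.757576.
Moduli of all roots: 0.7576.
All moduli strictly greater than 1? No.
Verdict: Not stationary.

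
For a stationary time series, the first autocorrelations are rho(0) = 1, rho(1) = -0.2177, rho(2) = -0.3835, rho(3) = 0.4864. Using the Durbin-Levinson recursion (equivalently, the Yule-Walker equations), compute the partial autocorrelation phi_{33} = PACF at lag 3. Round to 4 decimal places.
\phi_{33} = 0.3520

The PACF at lag k is phi_{kk}, the last component of the solution
to the Yule-Walker system G_k phi = r_k where
  (G_k)_{ij} = rho(|i - j|), (r_k)_i = rho(i), i,j = 1..k.
Equivalently, Durbin-Levinson gives phi_{kk} iteratively:
  phi_{11} = rho(1)
  phi_{kk} = [rho(k) - sum_{j=1..k-1} phi_{k-1,j} rho(k-j)]
            / [1 - sum_{j=1..k-1} phi_{k-1,j} rho(j)],
  phi_{k,j} = phi_{k-1,j} - phi_{kk} phi_{k-1,k-j},  j = 1..k-1.
Step k = 1:
  phi_11 = rho(1) = -0.2177.
Step k = 2:
  phi_22 = [rho(2) - phi_11 rho(1)] / [1 - phi_11 rho(1)] = [-0.3835 - (-0.2177)(-0.2177)] / [1 - (-0.2177)(-0.2177)]
         = -0.43089329 / 0.95260671 = -0.452331.
  Update: phi_21 = phi_11 - phi_22 phi_11 = -0.2177 - (-0.452331)(-0.2177) = -0.316172.
Step k = 3:
  phi_33 = [rho(3) - phi_21 rho(2) - phi_22 rho(1)] / [1 - phi_21 rho(1) - phi_22 rho(2)]
    numerator   = 0.4864 - (-0.316172)(-0.3835) - (-0.452331)(-0.2177) = 0.26667548
    denominator = 1 - (-0.316172)(-0.2177) - (-0.452331)(-0.3835) = 0.75770043
  phi_33 = 0.26667548 / 0.75770043 = 0.352.
Therefore phi_{33} = 0.3520.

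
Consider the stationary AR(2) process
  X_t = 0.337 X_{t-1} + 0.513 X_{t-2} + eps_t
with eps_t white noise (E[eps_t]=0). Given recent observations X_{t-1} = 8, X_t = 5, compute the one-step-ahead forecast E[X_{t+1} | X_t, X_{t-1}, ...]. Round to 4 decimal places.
E[X_{t+1} \mid \mathcal F_t] = 5.7890

For an AR(p) model X_t = c + sum_i phi_i X_{t-i} + eps_t, the
one-step-ahead conditional mean is
  E[X_{t+1} | X_t, ...] = c + sum_i phi_i X_{t+1-i}.
Substitute known values:
  E[X_{t+1} | ...] = (0.337) * (5) + (0.513) * (8)
                   = 5.7890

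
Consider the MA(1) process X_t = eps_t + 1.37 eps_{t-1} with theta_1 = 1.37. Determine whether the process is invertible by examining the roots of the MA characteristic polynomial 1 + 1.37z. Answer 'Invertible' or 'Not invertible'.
\text{Not invertible}

The MA(q) characteristic polynomial is P(z) = 1 + 1.37z.
Invertibility requires all roots to lie outside the unit circle, i.e. |z| > 1 for every root.
This is linear in z: 1 + (1.37) z = 0  =>  z = -1/(1.37) = -0.729927,  |z| = 0.729927.
Moduli of all roots: 0.7299.
All moduli strictly greater than 1? No.
Verdict: Not invertible.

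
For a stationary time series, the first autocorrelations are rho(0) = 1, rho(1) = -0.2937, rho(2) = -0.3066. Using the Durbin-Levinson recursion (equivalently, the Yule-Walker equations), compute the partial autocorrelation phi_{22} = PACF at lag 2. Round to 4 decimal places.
\phi_{22} = -0.4299

The PACF at lag k is phi_{kk}, the last component of the solution
to the Yule-Walker system G_k phi = r_k where
  (G_k)_{ij} = rho(|i - j|), (r_k)_i = rho(i), i,j = 1..k.
Equivalently, Durbin-Levinson gives phi_{kk} iteratively:
  phi_{11} = rho(1)
  phi_{kk} = [rho(k) - sum_{j=1..k-1} phi_{k-1,j} rho(k-j)]
            / [1 - sum_{j=1..k-1} phi_{k-1,j} rho(j)],
  phi_{k,j} = phi_{k-1,j} - phi_{kk} phi_{k-1,k-j},  j = 1..k-1.
Step k = 1:
  phi_11 = rho(1) = -0.2937.
Step k = 2:
  phi_22 = [rho(2) - phi_11 rho(1)] / [1 - phi_11 rho(1)] = [-0.3066 - (-0.2937)(-0.2937)] / [1 - (-0.2937)(-0.2937)]
         = -0.39285969 / 0.91374031 = -0.4299.
Therefore phi_{22} = -0.4299.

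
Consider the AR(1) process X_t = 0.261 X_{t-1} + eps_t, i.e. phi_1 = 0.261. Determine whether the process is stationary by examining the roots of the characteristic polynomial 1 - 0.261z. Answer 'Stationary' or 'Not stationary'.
\text{Stationary}

The AR(p) characteristic polynomial is P(z) = 1 - 0.261z.
Stationarity requires all roots to lie outside the unit circle, i.e. |z| > 1 for every root.
This is linear in z: 1 + (-0.261) z = 0  =>  z = -1/(-0.261) = 3.831418,  |z| = 3.831418.
Moduli of all roots: 3.8314.
All moduli strictly greater than 1? Yes.
Verdict: Stationary.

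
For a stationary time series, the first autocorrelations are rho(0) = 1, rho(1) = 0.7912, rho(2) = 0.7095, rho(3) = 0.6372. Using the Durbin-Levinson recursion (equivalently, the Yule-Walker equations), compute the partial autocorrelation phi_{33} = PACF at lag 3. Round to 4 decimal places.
\phi_{33} = 0.0690

The PACF at lag k is phi_{kk}, the last component of the solution
to the Yule-Walker system G_k phi = r_k where
  (G_k)_{ij} = rho(|i - j|), (r_k)_i = rho(i), i,j = 1..k.
Equivalently, Durbin-Levinson gives phi_{kk} iteratively:
  phi_{11} = rho(1)
  phi_{kk} = [rho(k) - sum_{j=1..k-1} phi_{k-1,j} rho(k-j)]
            / [1 - sum_{j=1..k-1} phi_{k-1,j} rho(j)],
  phi_{k,j} = phi_{k-1,j} - phi_{kk} phi_{k-1,k-j},  j = 1..k-1.
Step k = 1:
  phi_11 = rho(1) = 0.7912.
Step k = 2:
  phi_22 = [rho(2) - phi_11 rho(1)] / [1 - phi_11 rho(1)] = [0.7095 - (0.7912)(0.7912)] / [1 - (0.7912)(0.7912)]
         = 0.08350256 / 0.37400256 = 0.223267.
  Update: phi_21 = phi_11 - phi_22 phi_11 = 0.7912 - (0.223267)(0.7912) = 0.614551.
Step k = 3:
  phi_33 = [rho(3) - phi_21 rho(2) - phi_22 rho(1)] / [1 - phi_21 rho(1) - phi_22 rho(2)]
    numerator   = 0.6372 - (0.614551)(0.7095) - (0.223267)(0.7912) = 0.02452703
    denominator = 1 - (0.614551)(0.7912) - (0.223267)(0.7095) = 0.35535916
  phi_33 = 0.02452703 / 0.35535916 = 0.069.
Therefore phi_{33} = 0.0690.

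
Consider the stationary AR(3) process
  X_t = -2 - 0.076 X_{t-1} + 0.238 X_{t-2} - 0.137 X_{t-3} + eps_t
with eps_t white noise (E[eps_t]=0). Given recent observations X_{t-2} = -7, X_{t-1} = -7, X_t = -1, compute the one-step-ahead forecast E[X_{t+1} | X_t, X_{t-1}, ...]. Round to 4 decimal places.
E[X_{t+1} \mid \mathcal F_t] = -2.6310

For an AR(p) model X_t = c + sum_i phi_i X_{t-i} + eps_t, the
one-step-ahead conditional mean is
  E[X_{t+1} | X_t, ...] = c + sum_i phi_i X_{t+1-i}.
Substitute known values:
  E[X_{t+1} | ...] = -2 + (-0.076) * (-1) + (0.238) * (-7) + (-0.137) * (-7)
                   = -2.6310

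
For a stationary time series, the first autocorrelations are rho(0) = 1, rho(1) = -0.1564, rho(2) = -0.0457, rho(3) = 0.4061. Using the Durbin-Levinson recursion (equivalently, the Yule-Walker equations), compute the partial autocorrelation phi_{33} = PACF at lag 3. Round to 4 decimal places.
\phi_{33} = 0.3990

The PACF at lag k is phi_{kk}, the last component of the solution
to the Yule-Walker system G_k phi = r_k where
  (G_k)_{ij} = rho(|i - j|), (r_k)_i = rho(i), i,j = 1..k.
Equivalently, Durbin-Levinson gives phi_{kk} iteratively:
  phi_{11} = rho(1)
  phi_{kk} = [rho(k) - sum_{j=1..k-1} phi_{k-1,j} rho(k-j)]
            / [1 - sum_{j=1..k-1} phi_{k-1,j} rho(j)],
  phi_{k,j} = phi_{k-1,j} - phi_{kk} phi_{k-1,k-j},  j = 1..k-1.
Step k = 1:
  phi_11 = rho(1) = -0.1564.
Step k = 2:
  phi_22 = [rho(2) - phi_11 rho(1)] / [1 - phi_11 rho(1)] = [-0.0457 - (-0.1564)(-0.1564)] / [1 - (-0.1564)(-0.1564)]
         = -0.07016096 / 0.97553904 = -0.07192.
  Update: phi_21 = phi_11 - phi_22 phi_11 = -0.1564 - (-0.07192)(-0.1564) = -0.167648.
Step k = 3:
  phi_33 = [rho(3) - phi_21 rho(2) - phi_22 rho(1)] / [1 - phi_21 rho(1) - phi_22 rho(2)]
    numerator   = 0.4061 - (-0.167648)(-0.0457) - (-0.07192)(-0.1564) = 0.38719015
    denominator = 1 - (-0.167648)(-0.1564) - (-0.07192)(-0.0457) = 0.97049305
  phi_33 = 0.38719015 / 0.97049305 = 0.399.
Therefore phi_{33} = 0.3990.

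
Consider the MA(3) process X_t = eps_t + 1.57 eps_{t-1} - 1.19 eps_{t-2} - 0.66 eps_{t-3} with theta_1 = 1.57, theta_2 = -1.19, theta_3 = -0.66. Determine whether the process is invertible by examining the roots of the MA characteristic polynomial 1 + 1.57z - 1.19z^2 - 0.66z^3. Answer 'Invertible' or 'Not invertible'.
\text{Not invertible}

The MA(q) characteristic polynomial is P(z) = 1 + 1.57z - 1.19z^2 - 0.66z^3.
Invertibility requires all roots to lie outside the unit circle, i.e. |z| > 1 for every root.
Degree 3: look for a simple real root z0 first, then factor out (1 - z/z0) and solve the remaining quadratic.
Testing z0 = -0.5: P(-0.5) = 1 + (1.57)(-0.5) + (-1.19)(-0.5)^2 + (-0.66)(-0.5)^3
  = 1 + (-0.785) + (-0.2975) + (0.0825) = 0.  So z_0 = -0.5 is a root, |z_0| = 0.5.
Divide out the factor (1 + 2 z) = (1 - z/z0) (since 1/z0 = -2):
  P(z) = (1 + 2 z)(1 + (-0.43) z + (-0.33) z^2)
  [check: z-coef -0.43 - (-2) = 1.57; z^2-coef -0.33 - (-2)(-0.43) = -1.19; z^3-coef -(-2)(-0.33) = -0.66.]
Remaining roots from the quadratic factor 1 + (-0.43) z + (-0.33) z^2:
  Set 1 + (-0.43) z + (-0.33) z^2 = 0, i.e. a z^2 + b z + c = 0 with a = -0.33, b = -0.43, c = 1.
  Discriminant D = b^2 - 4ac = (-0.43)^2 - 4*(-0.33)*1 = 0.1849 - (-1.32) = 1.5049.
  D >= 0, so the roots are real: z = (-b +/- sqrt(D)) / (2a) = (0.43 +/- 1.226744) / (-0.66).
    z_1 = (0.43 + 1.226744) / (-0.66) = -2.5102,   |z_1| = 2.5102.
    z_2 = (0.43 - 1.226744) / (-0.66) = 1.2072,   |z_2| = 1.2072.
Moduli of all roots: 0.5000, 2.5102, 1.2072.
All moduli strictly greater than 1? No.
Verdict: Not invertible.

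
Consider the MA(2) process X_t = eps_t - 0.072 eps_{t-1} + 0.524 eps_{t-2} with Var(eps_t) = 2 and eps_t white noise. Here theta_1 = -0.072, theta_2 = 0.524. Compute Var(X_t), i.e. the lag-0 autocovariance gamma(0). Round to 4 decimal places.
\gamma(0) = 2.5595

For an MA(q) process X_t = eps_t + sum_i theta_i eps_{t-i} with
Var(eps_t) = sigma^2, the variance is
  gamma(0) = sigma^2 * (1 + sum_i theta_i^2).
  sum_i theta_i^2 = (-0.072)^2 + (0.524)^2 = 0.005184 + 0.274576 = 0.27976.
  gamma(0) = 2 * (1 + 0.27976) = 2 * 1.27976 = 2.55952, which rounds to 2.5595.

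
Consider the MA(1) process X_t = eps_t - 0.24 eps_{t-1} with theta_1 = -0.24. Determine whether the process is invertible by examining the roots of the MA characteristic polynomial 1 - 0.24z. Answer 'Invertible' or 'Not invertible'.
\text{Invertible}

The MA(q) characteristic polynomial is P(z) = 1 - 0.24z.
Invertibility requires all roots to lie outside the unit circle, i.e. |z| > 1 for every root.
This is linear in z: 1 + (-0.24) z = 0  =>  z = -1/(-0.24) = 4.166667,  |z| = 4.166667.
Moduli of all roots: 4.1667.
All moduli strictly greater than 1? Yes.
Verdict: Invertible.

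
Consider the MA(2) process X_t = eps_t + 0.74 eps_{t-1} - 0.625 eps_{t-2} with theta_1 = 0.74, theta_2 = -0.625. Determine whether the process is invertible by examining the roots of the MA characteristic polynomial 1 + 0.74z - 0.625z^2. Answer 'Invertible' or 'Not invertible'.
\text{Not invertible}

The MA(q) characteristic polynomial is P(z) = 1 + 0.74z - 0.625z^2.
Invertibility requires all roots to lie outside the unit circle, i.e. |z| > 1 for every root.
Set 1 + (0.74) z + (-0.625) z^2 = 0, i.e. a z^2 + b z + c = 0 with a = -0.625, b = 0.74, c = 1.
Discriminant D = b^2 - 4ac = (0.74)^2 - 4*(-0.625)*1 = 0.5476 - (-2.5) = 3.0476.
D >= 0, so the roots are real: z = (-b +/- sqrt(D)) / (2a) = (-0.74 +/- 1.745738) / (-1.25).
  z_1 = (-0.74 + 1.745738) / (-1.25) = -0.8046,   |z_1| = 0.8046.
  z_2 = (-0.74 - 1.745738) / (-1.25) = 1.9886,   |z_2| = 1.9886.
Moduli of all roots: 0.8046, 1.9886.
All moduli strictly greater than 1? No.
Verdict: Not invertible.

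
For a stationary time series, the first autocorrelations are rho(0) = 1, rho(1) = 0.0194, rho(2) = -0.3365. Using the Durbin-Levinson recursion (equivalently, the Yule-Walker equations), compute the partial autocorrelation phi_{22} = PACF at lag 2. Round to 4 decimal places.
\phi_{22} = -0.3370

The PACF at lag k is phi_{kk}, the last component of the solution
to the Yule-Walker system G_k phi = r_k where
  (G_k)_{ij} = rho(|i - j|), (r_k)_i = rho(i), i,j = 1..k.
Equivalently, Durbin-Levinson gives phi_{kk} iteratively:
  phi_{11} = rho(1)
  phi_{kk} = [rho(k) - sum_{j=1..k-1} phi_{k-1,j} rho(k-j)]
            / [1 - sum_{j=1..k-1} phi_{k-1,j} rho(j)],
  phi_{k,j} = phi_{k-1,j} - phi_{kk} phi_{k-1,k-j},  j = 1..k-1.
Step k = 1:
  phi_11 = rho(1) = 0.0194.
Step k = 2:
  phi_22 = [rho(2) - phi_11 rho(1)] / [1 - phi_11 rho(1)] = [-0.3365 - (0.0194)(0.0194)] / [1 - (0.0194)(0.0194)]
         = -0.33687636 / 0.99962364 = -0.337.
Therefore phi_{22} = -0.3370.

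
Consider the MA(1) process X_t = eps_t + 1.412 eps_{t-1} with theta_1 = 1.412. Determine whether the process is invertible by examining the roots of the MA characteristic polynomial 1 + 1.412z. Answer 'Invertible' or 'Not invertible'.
\text{Not invertible}

The MA(q) characteristic polynomial is P(z) = 1 + 1.412z.
Invertibility requires all roots to lie outside the unit circle, i.e. |z| > 1 for every root.
This is linear in z: 1 + (1.412) z = 0  =>  z = -1/(1.412) = -0.708215,  |z| = 0.708215.
Moduli of all roots: 0.7082.
All moduli strictly greater than 1? No.
Verdict: Not invertible.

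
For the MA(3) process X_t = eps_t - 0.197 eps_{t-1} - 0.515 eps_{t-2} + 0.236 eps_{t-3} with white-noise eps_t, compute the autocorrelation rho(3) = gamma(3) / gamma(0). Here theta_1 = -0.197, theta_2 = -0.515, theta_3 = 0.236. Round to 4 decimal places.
\rho(3) = 0.1736

For an MA(q) process with theta_0 = 1, the autocovariance is
  gamma(k) = sigma^2 * sum_{i=0..q-k} theta_i * theta_{i+k},
and rho(k) = gamma(k) / gamma(0). Sigma^2 cancels.
  numerator   = (1)*(0.236) = 0.236.
  denominator = (1)^2 + (-0.197)^2 + (-0.515)^2 + (0.236)^2 = 1.35973.
  rho(3) = 0.236 / 1.35973 = 0.1736.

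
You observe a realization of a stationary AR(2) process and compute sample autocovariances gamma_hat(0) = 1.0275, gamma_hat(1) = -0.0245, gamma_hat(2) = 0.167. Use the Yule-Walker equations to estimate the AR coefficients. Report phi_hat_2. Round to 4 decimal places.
\hat\phi_{2} = 0.1621

The Yule-Walker equations for an AR(p) process read, in matrix form,
  Gamma_p phi = r_p,   with   (Gamma_p)_{ij} = gamma(|i - j|),
                       (r_p)_i = gamma(i),   i,j = 1..p.
Substitute the sample gammas (Toeplitz matrix and right-hand side of size 2):
  Gamma_p = [[1.0275, -0.0245], [-0.0245, 1.0275]]
  r_p     = [-0.0245, 0.167]
Written out:
  1.0275 phi_1 - 0.0245 phi_2 = -0.0245
  -0.0245 phi_1 + 1.0275 phi_2 = 0.167
Solve by Cramer's rule:
  det = gamma(0)^2 - gamma(1)^2 = (1.0275)^2 - (-0.0245)^2 = 1.05575625 - 0.00060025 = 1.055156
  phi_hat_1 = [gamma(1) gamma(0) - gamma(1) gamma(2)] / det = [(-0.0245)(1.0275) - (-0.0245)(0.167)] / 1.055156 = -0.02108225 / 1.055156 = -0.02
  phi_hat_2 = [gamma(0) gamma(2) - gamma(1)^2] / det = [(1.0275)(0.167) - (-0.0245)^2] / 1.055156 = 0.17099225 / 1.055156 = 0.1621
So phi_hat = [-0.0200, 0.1621].
Therefore phi_hat_2 = 0.1621.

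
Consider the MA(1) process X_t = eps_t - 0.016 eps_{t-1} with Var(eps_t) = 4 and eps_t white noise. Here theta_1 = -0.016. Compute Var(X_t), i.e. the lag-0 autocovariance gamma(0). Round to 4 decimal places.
\gamma(0) = 4.0010

For an MA(q) process X_t = eps_t + sum_i theta_i eps_{t-i} with
Var(eps_t) = sigma^2, the variance is
  gamma(0) = sigma^2 * (1 + sum_i theta_i^2).
  sum_i theta_i^2 = (-0.016)^2 = 0.000256.
  gamma(0) = 4 * (1 + 0.000256) = 4 * 1.000256 = 4.001024, which rounds to 4.0010.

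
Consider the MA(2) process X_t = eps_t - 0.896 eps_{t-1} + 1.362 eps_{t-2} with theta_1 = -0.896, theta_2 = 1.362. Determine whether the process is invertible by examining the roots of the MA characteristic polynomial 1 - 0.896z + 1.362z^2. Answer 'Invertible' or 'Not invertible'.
\text{Not invertible}

The MA(q) characteristic polynomial is P(z) = 1 - 0.896z + 1.362z^2.
Invertibility requires all roots to lie outside the unit circle, i.e. |z| > 1 for every root.
Set 1 + (-0.896) z + (1.362) z^2 = 0, i.e. a z^2 + b z + c = 0 with a = 1.362, b = -0.896, c = 1.
Discriminant D = b^2 - 4ac = (-0.896)^2 - 4*(1.362)*1 = 0.802816 - (5.448) = -4.645184.
D < 0, so the roots are the complex-conjugate pair z = (-b +/- i sqrt(-D)) / (2a) = 0.3289 +/- 0.7912i.
For a conjugate pair |z|^2 = z * conj(z) = (product of roots) = c/a = 1/(1.362) = 0.734214, so |z| = sqrt(0.734214) = 0.8569 for both roots.
Moduli of all roots: 0.8569, 0.8569.
All moduli strictly greater than 1? No.
Verdict: Not invertible.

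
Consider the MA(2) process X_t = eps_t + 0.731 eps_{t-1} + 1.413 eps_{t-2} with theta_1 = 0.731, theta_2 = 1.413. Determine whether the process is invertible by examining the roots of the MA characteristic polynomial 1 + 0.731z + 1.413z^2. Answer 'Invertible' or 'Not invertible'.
\text{Not invertible}

The MA(q) characteristic polynomial is P(z) = 1 + 0.731z + 1.413z^2.
Invertibility requires all roots to lie outside the unit circle, i.e. |z| > 1 for every root.
Set 1 + (0.731) z + (1.413) z^2 = 0, i.e. a z^2 + b z + c = 0 with a = 1.413, b = 0.731, c = 1.
Discriminant D = b^2 - 4ac = (0.731)^2 - 4*(1.413)*1 = 0.534361 - (5.652) = -5.117639.
D < 0, so the roots are the complex-conjugate pair z = (-b +/- i sqrt(-D)) / (2a) = -0.2587 +/- 0.8005i.
For a conjugate pair |z|^2 = z * conj(z) = (product of roots) = c/a = 1/(1.413) = 0.707714, so |z| = sqrt(0.707714) = 0.8413 for both roots.
Moduli of all roots: 0.8413, 0.8413.
All moduli strictly greater than 1? No.
Verdict: Not invertible.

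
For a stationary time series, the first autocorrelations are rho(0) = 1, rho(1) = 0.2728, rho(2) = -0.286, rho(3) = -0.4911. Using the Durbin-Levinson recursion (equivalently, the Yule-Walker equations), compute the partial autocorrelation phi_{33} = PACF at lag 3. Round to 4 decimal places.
\phi_{33} = -0.3521

The PACF at lag k is phi_{kk}, the last component of the solution
to the Yule-Walker system G_k phi = r_k where
  (G_k)_{ij} = rho(|i - j|), (r_k)_i = rho(i), i,j = 1..k.
Equivalently, Durbin-Levinson gives phi_{kk} iteratively:
  phi_{11} = rho(1)
  phi_{kk} = [rho(k) - sum_{j=1..k-1} phi_{k-1,j} rho(k-j)]
            / [1 - sum_{j=1..k-1} phi_{k-1,j} rho(j)],
  phi_{k,j} = phi_{k-1,j} - phi_{kk} phi_{k-1,k-j},  j = 1..k-1.
Step k = 1:
  phi_11 = rho(1) = 0.2728.
Step k = 2:
  phi_22 = [rho(2) - phi_11 rho(1)] / [1 - phi_11 rho(1)] = [-0.286 - (0.2728)(0.2728)] / [1 - (0.2728)(0.2728)]
         = -0.36041984 / 0.92558016 = -0.389399.
  Update: phi_21 = phi_11 - phi_22 phi_11 = 0.2728 - (-0.389399)(0.2728) = 0.379028.
Step k = 3:
  phi_33 = [rho(3) - phi_21 rho(2) - phi_22 rho(1)] / [1 - phi_21 rho(1) - phi_22 rho(2)]
    numerator   = -0.4911 - (0.379028)(-0.286) - (-0.389399)(0.2728) = -0.27646999
    denominator = 1 - (0.379028)(0.2728) - (-0.389399)(-0.286) = 0.78523309
  phi_33 = -0.27646999 / 0.78523309 = -0.3521.
Therefore phi_{33} = -0.3521.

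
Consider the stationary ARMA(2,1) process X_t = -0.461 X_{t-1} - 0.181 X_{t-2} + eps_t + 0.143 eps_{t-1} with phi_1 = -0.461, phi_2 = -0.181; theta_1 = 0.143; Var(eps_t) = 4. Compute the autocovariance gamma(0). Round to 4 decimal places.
\gamma(0) = 4.4340

Multiply the model equation by X_{t-k} and take expectations. With theta_0 = psi_0 = 1 and psi_j the MA(infinity) weights, this gives
  gamma(k) - sum_i phi_i gamma(k-i) = c_k,
  c_k = sigma^2 * sum_{j=k..q} theta_j psi_{j-k}   (c_k = 0 for k > q),
using gamma(-m) = gamma(m).
psi-weights needed (psi_j = theta_j + sum_i phi_i psi_{j-i}):
  psi_1 = theta_1 + phi_1 = 0.143 + (-0.461) = -0.318
Right-hand sides:
  c_0 = sigma^2 (1 + theta_1 psi_1) = 4 * (1 + (0.143)(-0.318)) = 4 * 0.954526 = 3.818104
  c_1 = sigma^2 theta_1 = 4 * (0.143) = 0.572
  c_2 = 0
Equations for k = 0, 1, 2 (AR order 2, c_2 = 0):
  (E0) gamma(0) = phi_1 gamma(1) + phi_2 gamma(2) + c_0
  (E1) gamma(1) = phi_1 gamma(0) + phi_2 gamma(1) + c_1
  (E2) gamma(2) = phi_1 gamma(1) + phi_2 gamma(0)
From (E1): gamma(1) = A gamma(0) + B with
  A = phi_1 / (1 - phi_2) = -0.461 / 1.181 = -0.390347,   B = c_1 / (1 - phi_2) = 0.572 / 1.181 = 0.484335.
Insert (E2) into (E0): gamma(0) (1 - phi_2^2) = phi_1 (1 + phi_2) gamma(1) + c_0.
  phi_1 (1 + phi_2) = (-0.461)(0.819) = -0.377559,   1 - phi_2^2 = 0.967239.
Replace gamma(1) by A gamma(0) + B and collect gamma(0):
  gamma(0) [0.967239 - (-0.377559)(-0.390347)] = (-0.377559)(0.484335) + 3.818104
  gamma(0) * 0.81986 = 3.635239
  gamma(0) = 3.635239 / 0.81986 = 4.433976.
Therefore gamma(0) = 4.4340 (to 4 decimal places).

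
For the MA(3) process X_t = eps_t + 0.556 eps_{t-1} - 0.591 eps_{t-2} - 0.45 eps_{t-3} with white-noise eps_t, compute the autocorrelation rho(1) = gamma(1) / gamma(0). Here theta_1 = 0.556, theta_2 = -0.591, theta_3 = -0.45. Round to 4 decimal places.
\rho(1) = 0.2651

For an MA(q) process with theta_0 = 1, the autocovariance is
  gamma(k) = sigma^2 * sum_{i=0..q-k} theta_i * theta_{i+k},
and rho(k) = gamma(k) / gamma(0). Sigma^2 cancels.
  numerator   = (1)*(0.556) + (0.556)*(-0.591) + (-0.591)*(-0.45) = 0.493354.
  denominator = (1)^2 + (0.556)^2 + (-0.591)^2 + (-0.45)^2 = 1.860917.
  rho(1) = 0.493354 / 1.860917 = 0.2651.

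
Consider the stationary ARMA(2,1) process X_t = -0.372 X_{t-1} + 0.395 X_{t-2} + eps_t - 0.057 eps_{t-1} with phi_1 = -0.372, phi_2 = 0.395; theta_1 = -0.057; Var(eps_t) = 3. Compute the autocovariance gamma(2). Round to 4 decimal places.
\gamma(2) = 3.9315

Multiply the model equation by X_{t-k} and take expectations. With theta_0 = psi_0 = 1 and psi_j the MA(infinity) weights, this gives
  gamma(k) - sum_i phi_i gamma(k-i) = c_k,
  c_k = sigma^2 * sum_{j=k..q} theta_j psi_{j-k}   (c_k = 0 for k > q),
using gamma(-m) = gamma(m).
psi-weights needed (psi_j = theta_j + sum_i phi_i psi_{j-i}):
  psi_1 = theta_1 + phi_1 = -0.057 + (-0.372) = -0.429
Right-hand sides:
  c_0 = sigma^2 (1 + theta_1 psi_1) = 3 * (1 + (-0.057)(-0.429)) = 3 * 1.024453 = 3.073359
  c_1 = sigma^2 theta_1 = 3 * (-0.057) = -0.171
  c_2 = 0
Equations for k = 0, 1, 2 (AR order 2, c_2 = 0):
  (E0) gamma(0) = phi_1 gamma(1) + phi_2 gamma(2) + c_0
  (E1) gamma(1) = phi_1 gamma(0) + phi_2 gamma(1) + c_1
  (E2) gamma(2) = phi_1 gamma(1) + phi_2 gamma(0)
From (E1): gamma(1) = A gamma(0) + B with
  A = phi_1 / (1 - phi_2) = -0.372 / 0.605 = -0.614876,   B = c_1 / (1 - phi_2) = -0.171 / 0.605 = -0.282645.
Insert (E2) into (E0): gamma(0) (1 - phi_2^2) = phi_1 (1 + phi_2) gamma(1) + c_0.
  phi_1 (1 + phi_2) = (-0.372)(1.395) = -0.51894,   1 - phi_2^2 = 0.843975.
Replace gamma(1) by A gamma(0) + B and collect gamma(0):
  gamma(0) [0.843975 - (-0.51894)(-0.614876)] = (-0.51894)(-0.282645) + 3.073359
  gamma(0) * 0.524891 = 3.220035
  gamma(0) = 3.220035 / 0.524891 = 6.13467.
  gamma(1) = A gamma(0) + B = (-0.614876)(6.13467) + (-0.282645) = -4.054706.
  gamma(2) = phi_1 gamma(1) + phi_2 gamma(0) = (-0.372)(-4.054706) + (0.395)(6.13467) = 3.931545.
Therefore gamma(2) = 3.9315 (to 4 decimal places).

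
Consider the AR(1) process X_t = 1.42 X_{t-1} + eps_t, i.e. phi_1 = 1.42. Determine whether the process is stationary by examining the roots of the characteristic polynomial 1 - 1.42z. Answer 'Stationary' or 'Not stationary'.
\text{Not stationary}

The AR(p) characteristic polynomial is P(z) = 1 - 1.42z.
Stationarity requires all roots to lie outside the unit circle, i.e. |z| > 1 for every root.
This is linear in z: 1 + (-1.42) z = 0  =>  z = -1/(-1.42) = 0.704225,  |z| = 0.704225.
Moduli of all roots: 0.7042.
All moduli strictly greater than 1? No.
Verdict: Not stationary.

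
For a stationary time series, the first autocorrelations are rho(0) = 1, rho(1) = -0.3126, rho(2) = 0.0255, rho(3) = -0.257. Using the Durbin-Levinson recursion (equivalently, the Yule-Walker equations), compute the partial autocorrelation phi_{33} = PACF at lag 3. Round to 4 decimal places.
\phi_{33} = -0.3050

The PACF at lag k is phi_{kk}, the last component of the solution
to the Yule-Walker system G_k phi = r_k where
  (G_k)_{ij} = rho(|i - j|), (r_k)_i = rho(i), i,j = 1..k.
Equivalently, Durbin-Levinson gives phi_{kk} iteratively:
  phi_{11} = rho(1)
  phi_{kk} = [rho(k) - sum_{j=1..k-1} phi_{k-1,j} rho(k-j)]
            / [1 - sum_{j=1..k-1} phi_{k-1,j} rho(j)],
  phi_{k,j} = phi_{k-1,j} - phi_{kk} phi_{k-1,k-j},  j = 1..k-1.
Step k = 1:
  phi_11 = rho(1) = -0.3126.
Step k = 2:
  phi_22 = [rho(2) - phi_11 rho(1)] / [1 - phi_11 rho(1)] = [0.0255 - (-0.3126)(-0.3126)] / [1 - (-0.3126)(-0.3126)]
         = -0.07221876 / 0.90228124 = -0.08004.
  Update: phi_21 = phi_11 - phi_22 phi_11 = -0.3126 - (-0.08004)(-0.3126) = -0.337621.
Step k = 3:
  phi_33 = [rho(3) - phi_21 rho(2) - phi_22 rho(1)] / [1 - phi_21 rho(1) - phi_22 rho(2)]
    numerator   = -0.257 - (-0.337621)(0.0255) - (-0.08004)(-0.3126) = -0.27341124
    denominator = 1 - (-0.337621)(-0.3126) - (-0.08004)(0.0255) = 0.89650084
  phi_33 = -0.27341124 / 0.89650084 = -0.305.
Therefore phi_{33} = -0.3050.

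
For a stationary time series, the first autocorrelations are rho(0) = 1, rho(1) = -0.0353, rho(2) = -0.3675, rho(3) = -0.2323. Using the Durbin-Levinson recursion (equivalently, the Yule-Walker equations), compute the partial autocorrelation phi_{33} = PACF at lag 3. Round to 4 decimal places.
\phi_{33} = -0.3050

The PACF at lag k is phi_{kk}, the last component of the solution
to the Yule-Walker system G_k phi = r_k where
  (G_k)_{ij} = rho(|i - j|), (r_k)_i = rho(i), i,j = 1..k.
Equivalently, Durbin-Levinson gives phi_{kk} iteratively:
  phi_{11} = rho(1)
  phi_{kk} = [rho(k) - sum_{j=1..k-1} phi_{k-1,j} rho(k-j)]
            / [1 - sum_{j=1..k-1} phi_{k-1,j} rho(j)],
  phi_{k,j} = phi_{k-1,j} - phi_{kk} phi_{k-1,k-j},  j = 1..k-1.
Step k = 1:
  phi_11 = rho(1) = -0.0353.
Step k = 2:
  phi_22 = [rho(2) - phi_11 rho(1)] / [1 - phi_11 rho(1)] = [-0.3675 - (-0.0353)(-0.0353)] / [1 - (-0.0353)(-0.0353)]
         = -0.36874609 / 0.99875391 = -0.369206.
  Update: phi_21 = phi_11 - phi_22 phi_11 = -0.0353 - (-0.369206)(-0.0353) = -0.048333.
Step k = 3:
  phi_33 = [rho(3) - phi_21 rho(2) - phi_22 rho(1)] / [1 - phi_21 rho(1) - phi_22 rho(2)]
    numerator   = -0.2323 - (-0.048333)(-0.3675) - (-0.369206)(-0.0353) = -0.26309535
    denominator = 1 - (-0.048333)(-0.0353) - (-0.369206)(-0.3675) = 0.86261058
  phi_33 = -0.26309535 / 0.86261058 = -0.305.
Therefore phi_{33} = -0.3050.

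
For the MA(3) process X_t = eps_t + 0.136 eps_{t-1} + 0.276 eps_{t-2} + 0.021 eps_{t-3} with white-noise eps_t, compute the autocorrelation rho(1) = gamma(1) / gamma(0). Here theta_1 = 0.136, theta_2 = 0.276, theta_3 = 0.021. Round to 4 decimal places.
\rho(1) = 0.1638

For an MA(q) process with theta_0 = 1, the autocovariance is
  gamma(k) = sigma^2 * sum_{i=0..q-k} theta_i * theta_{i+k},
and rho(k) = gamma(k) / gamma(0). Sigma^2 cancels.
  numerator   = (1)*(0.136) + (0.136)*(0.276) + (0.276)*(0.021) = 0.179332.
  denominator = (1)^2 + (0.136)^2 + (0.276)^2 + (0.021)^2 = 1.095113.
  rho(1) = 0.179332 / 1.095113 = 0.1638.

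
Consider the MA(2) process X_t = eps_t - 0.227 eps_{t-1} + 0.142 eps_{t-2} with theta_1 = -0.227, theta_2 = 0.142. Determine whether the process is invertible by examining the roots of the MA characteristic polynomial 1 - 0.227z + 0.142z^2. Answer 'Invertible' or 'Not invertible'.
\text{Invertible}

The MA(q) characteristic polynomial is P(z) = 1 - 0.227z + 0.142z^2.
Invertibility requires all roots to lie outside the unit circle, i.e. |z| > 1 for every root.
Set 1 + (-0.227) z + (0.142) z^2 = 0, i.e. a z^2 + b z + c = 0 with a = 0.142, b = -0.227, c = 1.
Discriminant D = b^2 - 4ac = (-0.227)^2 - 4*(0.142)*1 = 0.051529 - (0.568) = -0.516471.
D < 0, so the roots are the complex-conjugate pair z = (-b +/- i sqrt(-D)) / (2a) = 0.7993 +/- 2.5305i.
For a conjugate pair |z|^2 = z * conj(z) = (product of roots) = c/a = 1/(0.142) = 7.042254, so |z| = sqrt(7.042254) = 2.6537 for both roots.
Moduli of all roots: 2.6537, 2.6537.
All moduli strictly greater than 1? Yes.
Verdict: Invertible.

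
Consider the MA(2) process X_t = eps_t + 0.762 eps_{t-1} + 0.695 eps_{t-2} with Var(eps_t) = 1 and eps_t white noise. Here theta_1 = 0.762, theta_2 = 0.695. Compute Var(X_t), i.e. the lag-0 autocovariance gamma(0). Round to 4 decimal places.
\gamma(0) = 2.0637

For an MA(q) process X_t = eps_t + sum_i theta_i eps_{t-i} with
Var(eps_t) = sigma^2, the variance is
  gamma(0) = sigma^2 * (1 + sum_i theta_i^2).
  sum_i theta_i^2 = (0.762)^2 + (0.695)^2 = 0.580644 + 0.483025 = 1.063669.
  gamma(0) = 1 * (1 + 1.063669) = 1 * 2.063669 = 2.063669, which rounds to 2.0637.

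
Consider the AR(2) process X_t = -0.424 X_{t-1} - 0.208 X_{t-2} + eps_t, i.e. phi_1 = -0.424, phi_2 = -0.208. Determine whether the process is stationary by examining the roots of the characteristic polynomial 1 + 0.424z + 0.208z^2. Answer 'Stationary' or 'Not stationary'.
\text{Stationary}

The AR(p) characteristic polynomial is P(z) = 1 + 0.424z + 0.208z^2.
Stationarity requires all roots to lie outside the unit circle, i.e. |z| > 1 for every root.
Set 1 + (0.424) z + (0.208) z^2 = 0, i.e. a z^2 + b z + c = 0 with a = 0.208, b = 0.424, c = 1.
Discriminant D = b^2 - 4ac = (0.424)^2 - 4*(0.208)*1 = 0.179776 - (0.832) = -0.652224.
D < 0, so the roots are the complex-conjugate pair z = (-b +/- i sqrt(-D)) / (2a) = -1.0192 +/- 1.9414i.
For a conjugate pair |z|^2 = z * conj(z) = (product of roots) = c/a = 1/(0.208) = 4.807692, so |z| = sqrt(4.807692) = 2.1926 for both roots.
Moduli of all roots: 2.1926, 2.1926.
All moduli strictly greater than 1? Yes.
Verdict: Stationary.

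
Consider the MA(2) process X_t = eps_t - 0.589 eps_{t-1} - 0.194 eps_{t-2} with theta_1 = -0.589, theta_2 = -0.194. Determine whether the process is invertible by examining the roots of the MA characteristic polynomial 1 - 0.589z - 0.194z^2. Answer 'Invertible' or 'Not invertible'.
\text{Invertible}

The MA(q) characteristic polynomial is P(z) = 1 - 0.589z - 0.194z^2.
Invertibility requires all roots to lie outside the unit circle, i.e. |z| > 1 for every root.
Set 1 + (-0.589) z + (-0.194) z^2 = 0, i.e. a z^2 + b z + c = 0 with a = -0.194, b = -0.589, c = 1.
Discriminant D = b^2 - 4ac = (-0.589)^2 - 4*(-0.194)*1 = 0.346921 - (-0.776) = 1.122921.
D >= 0, so the roots are real: z = (-b +/- sqrt(D)) / (2a) = (0.589 +/- 1.05968) / (-0.388).
  z_1 = (0.589 + 1.05968) / (-0.388) = -4.2492,   |z_1| = 4.2492.
  z_2 = (0.589 - 1.05968) / (-0.388) = 1.2131,   |z_2| = 1.2131.
Moduli of all roots: 4.2492, 1.2131.
All moduli strictly greater than 1? Yes.
Verdict: Invertible.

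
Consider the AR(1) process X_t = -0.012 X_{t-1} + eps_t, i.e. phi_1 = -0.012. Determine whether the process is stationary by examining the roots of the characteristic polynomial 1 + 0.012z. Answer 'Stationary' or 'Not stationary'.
\text{Stationary}

The AR(p) characteristic polynomial is P(z) = 1 + 0.012z.
Stationarity requires all roots to lie outside the unit circle, i.e. |z| > 1 for every root.
This is linear in z: 1 + (0.012) z = 0  =>  z = -1/(0.012) = -83.333333,  |z| = 83.333333.
Moduli of all roots: 83.3333.
All moduli strictly greater than 1? Yes.
Verdict: Stationary.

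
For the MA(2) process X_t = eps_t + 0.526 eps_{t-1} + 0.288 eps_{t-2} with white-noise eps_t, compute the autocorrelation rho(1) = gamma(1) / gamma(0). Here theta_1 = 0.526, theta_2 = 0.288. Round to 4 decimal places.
\rho(1) = 0.4983

For an MA(q) process with theta_0 = 1, the autocovariance is
  gamma(k) = sigma^2 * sum_{i=0..q-k} theta_i * theta_{i+k},
and rho(k) = gamma(k) / gamma(0). Sigma^2 cancels.
  numerator   = (1)*(0.526) + (0.526)*(0.288) = 0.677488.
  denominator = (1)^2 + (0.526)^2 + (0.288)^2 = 1.35962.
  rho(1) = 0.677488 / 1.35962 = 0.4983.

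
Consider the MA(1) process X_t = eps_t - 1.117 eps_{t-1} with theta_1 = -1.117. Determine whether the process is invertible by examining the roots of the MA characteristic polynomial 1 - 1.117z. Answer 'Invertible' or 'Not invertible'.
\text{Not invertible}

The MA(q) characteristic polynomial is P(z) = 1 - 1.117z.
Invertibility requires all roots to lie outside the unit circle, i.e. |z| > 1 for every root.
This is linear in z: 1 + (-1.117) z = 0  =>  z = -1/(-1.117) = 0.895255,  |z| = 0.895255.
Moduli of all roots: 0.8953.
All moduli strictly greater than 1? No.
Verdict: Not invertible.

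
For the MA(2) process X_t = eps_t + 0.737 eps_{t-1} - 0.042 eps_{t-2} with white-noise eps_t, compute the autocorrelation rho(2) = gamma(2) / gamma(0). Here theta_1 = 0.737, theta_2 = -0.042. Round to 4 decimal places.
\rho(2) = -0.0272

For an MA(q) process with theta_0 = 1, the autocovariance is
  gamma(k) = sigma^2 * sum_{i=0..q-k} theta_i * theta_{i+k},
and rho(k) = gamma(k) / gamma(0). Sigma^2 cancels.
  numerator   = (1)*(-0.042) = -0.042.
  denominator = (1)^2 + (0.737)^2 + (-0.042)^2 = 1.544933.
  rho(2) = -0.042 / 1.544933 = -0.0272.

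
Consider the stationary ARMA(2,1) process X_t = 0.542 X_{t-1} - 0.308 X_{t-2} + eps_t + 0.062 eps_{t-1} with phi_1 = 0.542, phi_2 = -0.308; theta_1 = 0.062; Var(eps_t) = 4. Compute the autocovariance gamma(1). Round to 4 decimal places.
\gamma(1) = 2.5225

Multiply the model equation by X_{t-k} and take expectations. With theta_0 = psi_0 = 1 and psi_j the MA(infinity) weights, this gives
  gamma(k) - sum_i phi_i gamma(k-i) = c_k,
  c_k = sigma^2 * sum_{j=k..q} theta_j psi_{j-k}   (c_k = 0 for k > q),
using gamma(-m) = gamma(m).
psi-weights needed (psi_j = theta_j + sum_i phi_i psi_{j-i}):
  psi_1 = theta_1 + phi_1 = 0.062 + (0.542) = 0.604
Right-hand sides:
  c_0 = sigma^2 (1 + theta_1 psi_1) = 4 * (1 + (0.062)(0.604)) = 4 * 1.037448 = 4.149792
  c_1 = sigma^2 theta_1 = 4 * (0.062) = 0.248
  c_2 = 0
Equations for k = 0, 1, 2 (AR order 2, c_2 = 0):
  (E0) gamma(0) = phi_1 gamma(1) + phi_2 gamma(2) + c_0
  (E1) gamma(1) = phi_1 gamma(0) + phi_2 gamma(1) + c_1
  (E2) gamma(2) = phi_1 gamma(1) + phi_2 gamma(0)
From (E1): gamma(1) = A gamma(0) + B with
  A = phi_1 / (1 - phi_2) = 0.542 / 1.308 = 0.414373,   B = c_1 / (1 - phi_2) = 0.248 / 1.308 = 0.189602.
Insert (E2) into (E0): gamma(0) (1 - phi_2^2) = phi_1 (1 + phi_2) gamma(1) + c_0.
  phi_1 (1 + phi_2) = (0.542)(0.692) = 0.375064,   1 - phi_2^2 = 0.905136.
Replace gamma(1) by A gamma(0) + B and collect gamma(0):
  gamma(0) [0.905136 - (0.375064)(0.414373)] = (0.375064)(0.189602) + 4.149792
  gamma(0) * 0.74972 = 4.220905
  gamma(0) = 4.220905 / 0.74972 = 5.629978.
  gamma(1) = A gamma(0) + B = (0.414373)(5.629978) + (0.189602) = 2.522514.
Therefore gamma(1) = 2.5225 (to 4 decimal places).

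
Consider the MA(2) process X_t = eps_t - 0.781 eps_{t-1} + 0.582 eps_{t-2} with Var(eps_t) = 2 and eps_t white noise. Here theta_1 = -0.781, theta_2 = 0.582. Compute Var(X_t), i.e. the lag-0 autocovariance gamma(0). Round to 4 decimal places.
\gamma(0) = 3.8974

For an MA(q) process X_t = eps_t + sum_i theta_i eps_{t-i} with
Var(eps_t) = sigma^2, the variance is
  gamma(0) = sigma^2 * (1 + sum_i theta_i^2).
  sum_i theta_i^2 = (-0.781)^2 + (0.582)^2 = 0.609961 + 0.338724 = 0.948685.
  gamma(0) = 2 * (1 + 0.948685) = 2 * 1.948685 = 3.89737, which rounds to 3.8974.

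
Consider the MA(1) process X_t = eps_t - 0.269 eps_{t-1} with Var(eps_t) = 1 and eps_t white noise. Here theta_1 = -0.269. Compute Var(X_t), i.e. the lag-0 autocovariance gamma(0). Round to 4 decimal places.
\gamma(0) = 1.0724

For an MA(q) process X_t = eps_t + sum_i theta_i eps_{t-i} with
Var(eps_t) = sigma^2, the variance is
  gamma(0) = sigma^2 * (1 + sum_i theta_i^2).
  sum_i theta_i^2 = (-0.269)^2 = 0.072361.
  gamma(0) = 1 * (1 + 0.072361) = 1 * 1.072361 = 1.072361, which rounds to 1.0724.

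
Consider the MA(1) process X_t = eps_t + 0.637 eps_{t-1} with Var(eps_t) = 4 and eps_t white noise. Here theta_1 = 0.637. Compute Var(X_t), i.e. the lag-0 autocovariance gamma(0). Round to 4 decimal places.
\gamma(0) = 5.6231

For an MA(q) process X_t = eps_t + sum_i theta_i eps_{t-i} with
Var(eps_t) = sigma^2, the variance is
  gamma(0) = sigma^2 * (1 + sum_i theta_i^2).
  sum_i theta_i^2 = (0.637)^2 = 0.405769.
  gamma(0) = 4 * (1 + 0.405769) = 4 * 1.405769 = 5.623076, which rounds to 5.6231.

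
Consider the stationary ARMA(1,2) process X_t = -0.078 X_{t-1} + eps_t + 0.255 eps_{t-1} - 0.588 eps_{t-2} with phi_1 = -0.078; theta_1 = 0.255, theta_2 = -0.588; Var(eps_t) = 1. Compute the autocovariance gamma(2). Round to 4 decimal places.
\gamma(2) = -0.5913

Multiply the model equation by X_{t-k} and take expectations. With theta_0 = psi_0 = 1 and psi_j the MA(infinity) weights, this gives
  gamma(k) - sum_i phi_i gamma(k-i) = c_k,
  c_k = sigma^2 * sum_{j=k..q} theta_j psi_{j-k}   (c_k = 0 for k > q),
using gamma(-m) = gamma(m).
psi-weights needed (psi_j = theta_j + sum_i phi_i psi_{j-i}):
  psi_1 = theta_1 + phi_1 = 0.255 + (-0.078) = 0.177
  psi_2 = theta_2 + phi_1 psi_1 = -0.588 + (-0.078)(0.177) = -0.601806
Right-hand sides:
  c_0 = sigma^2 (1 + theta_1 psi_1 + theta_2 psi_2) = 1 * (1 + (0.255)(0.177) + (-0.588)(-0.601806)) = 1 * 1.398997 = 1.398997
  c_1 = sigma^2 (theta_1 + theta_2 psi_1) = 1 * (0.255 + (-0.588)(0.177)) = 0.150924
  c_2 = sigma^2 theta_2 = 1 * (-0.588) = -0.588
Equations for k = 0 and k = 1 (AR order 1):
  gamma(0) = phi_1 gamma(1) + c_0
  gamma(1) = phi_1 gamma(0) + c_1
Substituting the second into the first: gamma(0) (1 - phi_1^2) = c_0 + phi_1 c_1, so
  gamma(0) = (c_0 + phi_1 c_1) / (1 - phi_1^2) = (1.398997 + (-0.078)(0.150924)) / (1 - (-0.078)^2) = 1.387225 / 0.993916 = 1.395716.
  gamma(1) = phi_1 gamma(0) + c_1 = (-0.078)(1.395716) + (0.150924) = 0.042058.
For k = 2: gamma(2) = phi_1 gamma(1) + c_2
  = (-0.078)(0.042058) + (-0.588) = -0.591281.
Therefore gamma(2) = -0.5913 (to 4 decimal places).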